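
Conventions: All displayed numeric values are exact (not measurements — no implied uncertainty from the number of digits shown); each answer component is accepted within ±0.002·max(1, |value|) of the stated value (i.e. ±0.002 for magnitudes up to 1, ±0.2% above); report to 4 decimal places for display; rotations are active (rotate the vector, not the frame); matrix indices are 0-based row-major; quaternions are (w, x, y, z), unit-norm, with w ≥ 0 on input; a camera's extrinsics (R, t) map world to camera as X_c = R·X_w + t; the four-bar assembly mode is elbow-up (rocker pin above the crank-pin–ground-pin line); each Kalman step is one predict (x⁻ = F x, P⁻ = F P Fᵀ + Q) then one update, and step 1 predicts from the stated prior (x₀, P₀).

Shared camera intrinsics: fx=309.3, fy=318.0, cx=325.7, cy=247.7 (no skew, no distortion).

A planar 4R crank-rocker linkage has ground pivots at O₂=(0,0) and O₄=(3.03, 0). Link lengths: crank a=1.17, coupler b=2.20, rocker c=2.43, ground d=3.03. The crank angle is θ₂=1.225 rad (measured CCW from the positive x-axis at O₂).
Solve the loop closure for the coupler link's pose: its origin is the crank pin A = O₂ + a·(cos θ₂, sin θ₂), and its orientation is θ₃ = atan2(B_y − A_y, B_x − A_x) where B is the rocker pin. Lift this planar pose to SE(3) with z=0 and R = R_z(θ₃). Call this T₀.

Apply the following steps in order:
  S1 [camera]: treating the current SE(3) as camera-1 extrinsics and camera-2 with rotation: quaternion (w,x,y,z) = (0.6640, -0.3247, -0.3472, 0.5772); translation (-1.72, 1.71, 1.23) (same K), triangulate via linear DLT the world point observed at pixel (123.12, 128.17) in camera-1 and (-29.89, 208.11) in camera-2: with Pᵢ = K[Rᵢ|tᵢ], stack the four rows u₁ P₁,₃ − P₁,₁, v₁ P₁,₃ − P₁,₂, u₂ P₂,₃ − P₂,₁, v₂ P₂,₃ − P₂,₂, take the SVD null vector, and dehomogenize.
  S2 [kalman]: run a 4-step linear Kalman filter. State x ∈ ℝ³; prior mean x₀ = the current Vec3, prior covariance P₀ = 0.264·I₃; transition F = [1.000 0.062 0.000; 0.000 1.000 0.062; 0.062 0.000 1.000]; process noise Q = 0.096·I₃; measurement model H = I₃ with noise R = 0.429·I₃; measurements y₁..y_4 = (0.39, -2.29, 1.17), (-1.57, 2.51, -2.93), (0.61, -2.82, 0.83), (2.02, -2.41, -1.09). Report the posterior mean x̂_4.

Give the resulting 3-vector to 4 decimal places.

source (fourbar_fk): coupler pose = R=[0.8388 -0.5445 0.0000; 0.5445 0.8388 0.0000; 0.0000 0.0000 1.0000], t=(0.3966, 1.1007, 0.0000)
after S1 (triangulate): (-1.9827, -0.6497, 1.3935)
after S2 (kf_track): (0.3543, -1.4701, -0.4280)

result = (0.3543, -1.4701, -0.4280)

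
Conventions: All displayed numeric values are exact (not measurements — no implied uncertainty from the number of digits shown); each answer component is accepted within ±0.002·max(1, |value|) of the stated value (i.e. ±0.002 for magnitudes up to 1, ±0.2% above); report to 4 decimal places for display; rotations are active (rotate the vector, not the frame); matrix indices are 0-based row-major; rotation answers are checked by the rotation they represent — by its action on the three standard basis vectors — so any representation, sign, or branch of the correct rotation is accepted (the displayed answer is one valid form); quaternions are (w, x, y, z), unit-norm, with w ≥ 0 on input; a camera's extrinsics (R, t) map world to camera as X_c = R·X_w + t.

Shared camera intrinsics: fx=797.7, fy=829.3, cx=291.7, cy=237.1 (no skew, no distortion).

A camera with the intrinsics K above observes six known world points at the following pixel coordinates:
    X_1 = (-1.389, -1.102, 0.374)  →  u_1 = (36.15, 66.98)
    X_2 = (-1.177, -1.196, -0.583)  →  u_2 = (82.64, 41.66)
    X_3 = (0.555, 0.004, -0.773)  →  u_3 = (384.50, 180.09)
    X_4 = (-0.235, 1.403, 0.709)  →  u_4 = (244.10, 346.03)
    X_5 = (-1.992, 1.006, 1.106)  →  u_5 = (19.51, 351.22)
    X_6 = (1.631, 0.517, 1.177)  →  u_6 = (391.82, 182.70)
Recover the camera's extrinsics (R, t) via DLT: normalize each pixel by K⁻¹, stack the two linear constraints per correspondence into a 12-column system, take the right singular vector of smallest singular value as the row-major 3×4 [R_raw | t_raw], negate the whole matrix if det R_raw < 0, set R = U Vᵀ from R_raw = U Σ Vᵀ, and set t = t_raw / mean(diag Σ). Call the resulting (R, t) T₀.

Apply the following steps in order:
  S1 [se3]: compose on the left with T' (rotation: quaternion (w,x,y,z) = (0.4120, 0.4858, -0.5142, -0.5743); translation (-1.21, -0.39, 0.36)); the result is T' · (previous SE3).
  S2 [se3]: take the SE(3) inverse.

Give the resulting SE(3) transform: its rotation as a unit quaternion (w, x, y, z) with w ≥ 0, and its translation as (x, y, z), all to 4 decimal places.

rotation (quat) = (0.1891, -0.4700, 0.5846, 0.6336), translation = (-2.6383, -1.9383, -6.2262)

source (pnp_recover): camera pose = R=[0.9099 0.1732 -0.3770; -0.2544 0.9508 -0.1770; 0.3278 0.2569 0.9092], t=(-0.1700, -0.3700, 5.9100)
after S1 (compose_se3): R=[-0.4866 -0.3099 -0.8168; -0.7893 -0.2448 0.5631; -0.3745 0.9187 -0.1255], t=(-6.9701, 0.9489, 0.0112)
after S2 (invert_se3): R=[-0.4866 -0.7893 -0.3745; -0.3099 -0.2448 0.9187; -0.8168 0.5631 -0.1255], t=(-2.6383, -1.9383, -6.2262)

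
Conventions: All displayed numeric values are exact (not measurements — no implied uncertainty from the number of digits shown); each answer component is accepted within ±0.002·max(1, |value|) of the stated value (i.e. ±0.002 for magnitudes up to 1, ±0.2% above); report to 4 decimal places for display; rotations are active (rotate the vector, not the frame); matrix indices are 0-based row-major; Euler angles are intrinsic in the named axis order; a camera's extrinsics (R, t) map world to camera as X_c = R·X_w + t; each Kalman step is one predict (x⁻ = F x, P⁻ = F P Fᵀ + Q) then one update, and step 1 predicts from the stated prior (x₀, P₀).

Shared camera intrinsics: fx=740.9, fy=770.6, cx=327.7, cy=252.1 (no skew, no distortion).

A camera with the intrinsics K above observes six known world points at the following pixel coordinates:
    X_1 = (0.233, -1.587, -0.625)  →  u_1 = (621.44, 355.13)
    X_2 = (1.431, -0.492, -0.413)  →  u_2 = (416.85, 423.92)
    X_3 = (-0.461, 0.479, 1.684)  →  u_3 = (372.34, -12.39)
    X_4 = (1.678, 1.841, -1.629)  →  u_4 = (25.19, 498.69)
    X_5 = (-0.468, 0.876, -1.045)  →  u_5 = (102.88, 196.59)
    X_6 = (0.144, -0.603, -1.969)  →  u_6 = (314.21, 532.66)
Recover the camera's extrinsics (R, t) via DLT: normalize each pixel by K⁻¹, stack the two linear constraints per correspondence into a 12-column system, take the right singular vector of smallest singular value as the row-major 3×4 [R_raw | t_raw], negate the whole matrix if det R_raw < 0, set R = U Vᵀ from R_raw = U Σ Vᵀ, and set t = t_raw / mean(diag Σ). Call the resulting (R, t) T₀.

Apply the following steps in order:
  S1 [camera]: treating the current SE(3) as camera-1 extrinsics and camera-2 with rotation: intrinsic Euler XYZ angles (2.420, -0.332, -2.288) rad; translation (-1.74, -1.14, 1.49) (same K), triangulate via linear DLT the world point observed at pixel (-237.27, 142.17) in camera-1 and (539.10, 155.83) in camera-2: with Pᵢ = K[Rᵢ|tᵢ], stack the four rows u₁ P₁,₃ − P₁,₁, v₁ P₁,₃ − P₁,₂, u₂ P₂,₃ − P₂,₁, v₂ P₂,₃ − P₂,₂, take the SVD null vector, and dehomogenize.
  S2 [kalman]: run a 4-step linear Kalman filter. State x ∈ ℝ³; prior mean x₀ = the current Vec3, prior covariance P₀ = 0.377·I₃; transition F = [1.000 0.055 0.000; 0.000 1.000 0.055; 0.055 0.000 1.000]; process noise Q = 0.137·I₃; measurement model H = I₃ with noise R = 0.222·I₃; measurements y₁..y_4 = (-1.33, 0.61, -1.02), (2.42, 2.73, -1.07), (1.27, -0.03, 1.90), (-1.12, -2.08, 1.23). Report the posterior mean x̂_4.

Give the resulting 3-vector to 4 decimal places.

source (pnp_recover): camera pose = R=[0.0945 -0.9160 0.3900; 0.7723 -0.1797 -0.6093; 0.6282 0.3588 0.6904], t=(0.1500, -0.3800, 4.3399)
after S1 (triangulate): (-1.2496, 1.4199, -1.9975)
after S2 (kf_track): (-0.0705, -0.7218, 0.8807)

result = (-0.0705, -0.7218, 0.8807)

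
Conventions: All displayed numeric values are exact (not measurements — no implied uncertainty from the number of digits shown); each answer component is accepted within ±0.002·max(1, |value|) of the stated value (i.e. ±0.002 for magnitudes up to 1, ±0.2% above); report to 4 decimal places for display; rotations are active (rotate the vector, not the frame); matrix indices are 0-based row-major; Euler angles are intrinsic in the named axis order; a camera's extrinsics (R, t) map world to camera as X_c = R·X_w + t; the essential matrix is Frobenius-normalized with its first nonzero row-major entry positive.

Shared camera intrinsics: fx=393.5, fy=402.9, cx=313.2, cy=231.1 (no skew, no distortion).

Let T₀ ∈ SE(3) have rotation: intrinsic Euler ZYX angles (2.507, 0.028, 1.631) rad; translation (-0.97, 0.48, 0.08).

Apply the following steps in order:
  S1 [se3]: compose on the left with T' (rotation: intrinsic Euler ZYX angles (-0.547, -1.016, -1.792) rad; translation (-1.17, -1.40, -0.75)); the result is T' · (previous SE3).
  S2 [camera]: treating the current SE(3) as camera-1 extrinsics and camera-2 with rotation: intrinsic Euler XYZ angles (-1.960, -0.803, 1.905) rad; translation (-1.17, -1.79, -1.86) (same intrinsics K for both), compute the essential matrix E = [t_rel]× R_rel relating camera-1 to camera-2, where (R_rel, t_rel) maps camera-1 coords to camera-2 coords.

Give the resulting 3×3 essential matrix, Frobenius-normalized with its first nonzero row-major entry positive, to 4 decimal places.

after S1 (compose_se3): R=[-0.0287 0.7098 0.7038; -0.1667 0.6908 -0.7035; -0.9856 -0.1375 0.0985], t=(-1.2679, -1.3723, -1.8304)
after S2 (essential): [0.1158 0.1489 0.4027; 0.0543 -0.4043 -0.4148; 0.4490 -0.4238 0.2874]

matrix = [0.1158 0.1489 0.4027; 0.0543 -0.4043 -0.4148; 0.4490 -0.4238 0.2874]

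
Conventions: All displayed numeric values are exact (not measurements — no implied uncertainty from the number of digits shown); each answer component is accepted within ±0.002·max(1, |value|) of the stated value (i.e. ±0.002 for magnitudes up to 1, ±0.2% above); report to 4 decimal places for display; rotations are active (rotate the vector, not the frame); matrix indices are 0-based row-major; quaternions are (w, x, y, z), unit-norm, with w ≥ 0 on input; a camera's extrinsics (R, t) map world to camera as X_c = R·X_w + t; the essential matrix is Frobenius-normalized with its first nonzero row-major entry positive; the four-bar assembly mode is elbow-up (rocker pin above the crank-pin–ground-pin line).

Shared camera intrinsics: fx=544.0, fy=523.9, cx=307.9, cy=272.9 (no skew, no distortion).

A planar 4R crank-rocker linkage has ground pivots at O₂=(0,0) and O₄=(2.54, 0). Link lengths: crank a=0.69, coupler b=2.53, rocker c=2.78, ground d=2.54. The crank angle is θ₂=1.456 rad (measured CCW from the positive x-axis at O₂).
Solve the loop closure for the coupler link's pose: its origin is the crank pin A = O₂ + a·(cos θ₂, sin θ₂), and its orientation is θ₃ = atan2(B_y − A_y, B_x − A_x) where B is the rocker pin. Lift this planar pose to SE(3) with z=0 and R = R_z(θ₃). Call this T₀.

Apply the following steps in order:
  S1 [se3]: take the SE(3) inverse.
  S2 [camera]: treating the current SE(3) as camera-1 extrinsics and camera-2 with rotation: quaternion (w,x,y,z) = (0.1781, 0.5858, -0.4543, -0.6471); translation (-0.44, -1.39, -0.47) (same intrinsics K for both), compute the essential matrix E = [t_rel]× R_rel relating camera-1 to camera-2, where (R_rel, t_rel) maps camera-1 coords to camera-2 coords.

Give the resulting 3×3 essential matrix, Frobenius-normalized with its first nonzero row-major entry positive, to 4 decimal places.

source (fourbar_fk): coupler pose = R=[0.6331 -0.7741 0.0000; 0.7741 0.6331 0.0000; 0.0000 0.0000 1.0000], t=(0.0790, 0.6855, 0.0000)
after S1 (invert_se3): R=[0.6331 0.7741 0.0000; -0.7741 0.6331 -0.0000; 0.0000 0.0000 1.0000], t=(-0.5806, -0.3728, 0.0000)
after S2 (essential): [0.1492 0.6436 -0.0617; -0.0543 -0.2361 0.0340; 0.0429 0.0615 0.7030]

matrix = [0.1492 0.6436 -0.0617; -0.0543 -0.2361 0.0340; 0.0429 0.0615 0.7030]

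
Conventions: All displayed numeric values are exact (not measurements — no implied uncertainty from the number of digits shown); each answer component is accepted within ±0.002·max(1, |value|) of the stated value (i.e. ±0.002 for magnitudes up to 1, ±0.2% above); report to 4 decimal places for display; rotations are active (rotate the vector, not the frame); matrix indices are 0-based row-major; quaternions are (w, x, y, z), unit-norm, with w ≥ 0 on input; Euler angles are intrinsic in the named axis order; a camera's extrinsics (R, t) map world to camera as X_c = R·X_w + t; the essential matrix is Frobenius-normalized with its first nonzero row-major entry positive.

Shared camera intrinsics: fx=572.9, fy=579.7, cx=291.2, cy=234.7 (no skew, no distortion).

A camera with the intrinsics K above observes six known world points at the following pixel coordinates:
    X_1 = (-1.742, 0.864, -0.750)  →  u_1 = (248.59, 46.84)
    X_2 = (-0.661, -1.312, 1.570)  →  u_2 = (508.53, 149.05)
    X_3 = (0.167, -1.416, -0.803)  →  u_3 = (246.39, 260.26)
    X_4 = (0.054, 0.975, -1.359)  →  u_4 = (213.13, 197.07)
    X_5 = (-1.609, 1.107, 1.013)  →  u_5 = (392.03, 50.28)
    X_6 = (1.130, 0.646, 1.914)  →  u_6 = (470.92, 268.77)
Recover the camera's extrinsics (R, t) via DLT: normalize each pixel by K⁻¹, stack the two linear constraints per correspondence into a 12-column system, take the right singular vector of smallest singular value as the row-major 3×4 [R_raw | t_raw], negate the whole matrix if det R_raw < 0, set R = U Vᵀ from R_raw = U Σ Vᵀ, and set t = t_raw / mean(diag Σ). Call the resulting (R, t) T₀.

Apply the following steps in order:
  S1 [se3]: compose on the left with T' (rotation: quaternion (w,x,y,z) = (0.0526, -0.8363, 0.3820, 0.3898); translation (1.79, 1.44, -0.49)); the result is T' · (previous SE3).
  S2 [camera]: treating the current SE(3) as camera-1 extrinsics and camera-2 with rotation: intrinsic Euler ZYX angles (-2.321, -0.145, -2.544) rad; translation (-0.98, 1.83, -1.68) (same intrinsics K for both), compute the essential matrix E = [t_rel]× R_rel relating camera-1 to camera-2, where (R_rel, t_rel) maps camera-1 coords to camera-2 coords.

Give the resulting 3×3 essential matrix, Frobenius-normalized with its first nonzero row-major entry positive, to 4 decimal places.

source (pnp_recover): camera pose = R=[0.0594 -0.0198 0.9980; 0.9620 -0.2658 -0.0626; 0.2665 0.9638 0.0033], t=(0.3600, -0.3600, 6.4801)
after S1 (compose_se3): R=[-0.7931 -0.4170 0.4440; -0.6087 0.5704 -0.5515; -0.0233 -0.7076 -0.7062], t=(-1.7840, 3.9776, -5.2898)
after S2 (essential): [0.0034 -0.4738 -0.2939; 0.5522 -0.0887 -0.3049; 0.3611 0.3842 0.0735]

matrix = [0.0034 -0.4738 -0.2939; 0.5522 -0.0887 -0.3049; 0.3611 0.3842 0.0735]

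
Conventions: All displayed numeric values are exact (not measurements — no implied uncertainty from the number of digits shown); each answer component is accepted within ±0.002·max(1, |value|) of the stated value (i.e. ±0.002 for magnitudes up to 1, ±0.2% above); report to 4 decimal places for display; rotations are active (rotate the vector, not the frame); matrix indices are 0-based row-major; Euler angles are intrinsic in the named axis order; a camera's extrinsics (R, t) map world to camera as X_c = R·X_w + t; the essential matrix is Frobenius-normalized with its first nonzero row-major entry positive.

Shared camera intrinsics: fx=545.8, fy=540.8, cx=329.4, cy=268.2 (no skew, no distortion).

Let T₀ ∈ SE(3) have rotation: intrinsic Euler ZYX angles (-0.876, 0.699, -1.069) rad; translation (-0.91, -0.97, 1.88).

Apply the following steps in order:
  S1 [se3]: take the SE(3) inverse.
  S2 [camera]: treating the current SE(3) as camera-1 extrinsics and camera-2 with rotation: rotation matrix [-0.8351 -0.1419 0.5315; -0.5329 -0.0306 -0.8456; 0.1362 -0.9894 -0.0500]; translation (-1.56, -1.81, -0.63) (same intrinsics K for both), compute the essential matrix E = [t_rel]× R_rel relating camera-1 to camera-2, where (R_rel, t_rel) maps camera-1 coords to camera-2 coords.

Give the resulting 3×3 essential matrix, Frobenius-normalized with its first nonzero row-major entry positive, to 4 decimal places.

after S1 (invert_se3): R=[0.4901 -0.5880 -0.6435; 0.0083 0.7413 -0.6711; 0.8716 0.3235 0.3682], t=(1.0853, 1.9883, 0.4148)
after S2 (essential): [0.4860 -0.4757 -0.1756; 0.0739 -0.0445 -0.0023; 0.4441 0.2847 0.4701]

matrix = [0.4860 -0.4757 -0.1756; 0.0739 -0.0445 -0.0023; 0.4441 0.2847 0.4701]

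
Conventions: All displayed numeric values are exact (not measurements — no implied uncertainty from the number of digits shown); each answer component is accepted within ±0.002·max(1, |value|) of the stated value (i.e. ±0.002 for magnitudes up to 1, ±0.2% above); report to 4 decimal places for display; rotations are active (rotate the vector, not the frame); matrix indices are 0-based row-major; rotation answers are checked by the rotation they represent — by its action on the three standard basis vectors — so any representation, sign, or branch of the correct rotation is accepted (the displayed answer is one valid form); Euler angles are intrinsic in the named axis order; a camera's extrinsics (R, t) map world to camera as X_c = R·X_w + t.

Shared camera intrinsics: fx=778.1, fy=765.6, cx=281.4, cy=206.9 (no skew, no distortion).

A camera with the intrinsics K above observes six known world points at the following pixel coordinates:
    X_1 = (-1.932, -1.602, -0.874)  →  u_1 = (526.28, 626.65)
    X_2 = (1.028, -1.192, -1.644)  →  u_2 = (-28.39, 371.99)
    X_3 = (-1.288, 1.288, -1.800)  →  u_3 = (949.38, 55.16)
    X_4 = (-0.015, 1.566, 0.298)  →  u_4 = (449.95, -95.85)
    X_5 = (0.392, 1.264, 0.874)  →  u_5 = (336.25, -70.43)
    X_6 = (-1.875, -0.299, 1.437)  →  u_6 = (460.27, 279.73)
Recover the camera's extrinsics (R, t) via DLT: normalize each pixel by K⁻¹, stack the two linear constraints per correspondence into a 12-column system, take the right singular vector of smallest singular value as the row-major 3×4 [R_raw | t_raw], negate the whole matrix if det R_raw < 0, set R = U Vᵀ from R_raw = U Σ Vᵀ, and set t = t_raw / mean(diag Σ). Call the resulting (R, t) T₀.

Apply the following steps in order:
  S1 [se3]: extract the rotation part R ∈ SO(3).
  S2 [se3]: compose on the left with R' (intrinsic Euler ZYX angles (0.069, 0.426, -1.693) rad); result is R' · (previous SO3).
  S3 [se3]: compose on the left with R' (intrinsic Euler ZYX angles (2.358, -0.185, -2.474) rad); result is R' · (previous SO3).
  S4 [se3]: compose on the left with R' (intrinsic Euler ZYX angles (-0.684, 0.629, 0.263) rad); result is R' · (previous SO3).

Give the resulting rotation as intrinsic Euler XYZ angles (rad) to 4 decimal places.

source (pnp_recover): camera pose = R=[-0.8483 0.4954 -0.1870; -0.4686 -0.8668 -0.1706; -0.2466 -0.0571 0.9674], t=(0.2100, -0.3200, 4.1501)
after S1 (rot_of_se3): [-0.8483 0.4954 -0.1870; -0.4686 -0.8668 -0.1706; -0.2466 -0.0571 0.9674]
after S2 (compose_so3): [-0.5536 0.8042 -0.2163; -0.2263 0.1047 0.9684; 0.8015 0.5850 0.1241]
after S3 (compose_so3): [-0.1540 -0.8259 0.5424; -0.7979 0.4277 0.4247; -0.5828 -0.3674 -0.7249]
after S4 (compose_so3): [-0.8388 -0.3074 0.4494; -0.1147 0.9067 0.4060; -0.5322 0.2890 -0.7958]

rotation (euler_xyz) = (-2.6699, 0.4660, 2.7904)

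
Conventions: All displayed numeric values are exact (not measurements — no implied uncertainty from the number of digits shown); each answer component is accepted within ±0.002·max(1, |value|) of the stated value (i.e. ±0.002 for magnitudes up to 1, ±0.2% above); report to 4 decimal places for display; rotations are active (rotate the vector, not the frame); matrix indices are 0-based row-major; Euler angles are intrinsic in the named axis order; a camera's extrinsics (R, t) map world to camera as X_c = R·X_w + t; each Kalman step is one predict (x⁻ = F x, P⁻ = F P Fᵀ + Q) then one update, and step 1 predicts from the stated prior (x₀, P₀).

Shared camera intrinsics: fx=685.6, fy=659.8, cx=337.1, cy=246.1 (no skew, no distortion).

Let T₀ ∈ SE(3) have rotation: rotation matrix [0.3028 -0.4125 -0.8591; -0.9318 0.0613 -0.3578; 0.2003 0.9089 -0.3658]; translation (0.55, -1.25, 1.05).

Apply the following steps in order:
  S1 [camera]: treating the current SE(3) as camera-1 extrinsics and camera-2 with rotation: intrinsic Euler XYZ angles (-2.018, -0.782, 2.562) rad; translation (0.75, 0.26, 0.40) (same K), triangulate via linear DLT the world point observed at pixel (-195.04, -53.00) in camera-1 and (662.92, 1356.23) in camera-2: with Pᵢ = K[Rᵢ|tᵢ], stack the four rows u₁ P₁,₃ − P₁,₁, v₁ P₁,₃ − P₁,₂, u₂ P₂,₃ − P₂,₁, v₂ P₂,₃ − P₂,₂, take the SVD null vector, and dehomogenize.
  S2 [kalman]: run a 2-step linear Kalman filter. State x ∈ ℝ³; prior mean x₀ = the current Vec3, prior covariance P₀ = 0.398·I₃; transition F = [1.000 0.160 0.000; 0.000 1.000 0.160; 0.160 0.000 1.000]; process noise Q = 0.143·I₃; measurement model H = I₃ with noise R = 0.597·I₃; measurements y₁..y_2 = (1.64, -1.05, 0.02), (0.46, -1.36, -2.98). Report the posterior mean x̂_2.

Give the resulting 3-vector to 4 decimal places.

result = (0.1361, -0.6450, -1.0289)

after S1 (triangulate): (-1.1077, 0.6936, 0.9278)
after S2 (kf_track): (0.1361, -0.6450, -1.0289)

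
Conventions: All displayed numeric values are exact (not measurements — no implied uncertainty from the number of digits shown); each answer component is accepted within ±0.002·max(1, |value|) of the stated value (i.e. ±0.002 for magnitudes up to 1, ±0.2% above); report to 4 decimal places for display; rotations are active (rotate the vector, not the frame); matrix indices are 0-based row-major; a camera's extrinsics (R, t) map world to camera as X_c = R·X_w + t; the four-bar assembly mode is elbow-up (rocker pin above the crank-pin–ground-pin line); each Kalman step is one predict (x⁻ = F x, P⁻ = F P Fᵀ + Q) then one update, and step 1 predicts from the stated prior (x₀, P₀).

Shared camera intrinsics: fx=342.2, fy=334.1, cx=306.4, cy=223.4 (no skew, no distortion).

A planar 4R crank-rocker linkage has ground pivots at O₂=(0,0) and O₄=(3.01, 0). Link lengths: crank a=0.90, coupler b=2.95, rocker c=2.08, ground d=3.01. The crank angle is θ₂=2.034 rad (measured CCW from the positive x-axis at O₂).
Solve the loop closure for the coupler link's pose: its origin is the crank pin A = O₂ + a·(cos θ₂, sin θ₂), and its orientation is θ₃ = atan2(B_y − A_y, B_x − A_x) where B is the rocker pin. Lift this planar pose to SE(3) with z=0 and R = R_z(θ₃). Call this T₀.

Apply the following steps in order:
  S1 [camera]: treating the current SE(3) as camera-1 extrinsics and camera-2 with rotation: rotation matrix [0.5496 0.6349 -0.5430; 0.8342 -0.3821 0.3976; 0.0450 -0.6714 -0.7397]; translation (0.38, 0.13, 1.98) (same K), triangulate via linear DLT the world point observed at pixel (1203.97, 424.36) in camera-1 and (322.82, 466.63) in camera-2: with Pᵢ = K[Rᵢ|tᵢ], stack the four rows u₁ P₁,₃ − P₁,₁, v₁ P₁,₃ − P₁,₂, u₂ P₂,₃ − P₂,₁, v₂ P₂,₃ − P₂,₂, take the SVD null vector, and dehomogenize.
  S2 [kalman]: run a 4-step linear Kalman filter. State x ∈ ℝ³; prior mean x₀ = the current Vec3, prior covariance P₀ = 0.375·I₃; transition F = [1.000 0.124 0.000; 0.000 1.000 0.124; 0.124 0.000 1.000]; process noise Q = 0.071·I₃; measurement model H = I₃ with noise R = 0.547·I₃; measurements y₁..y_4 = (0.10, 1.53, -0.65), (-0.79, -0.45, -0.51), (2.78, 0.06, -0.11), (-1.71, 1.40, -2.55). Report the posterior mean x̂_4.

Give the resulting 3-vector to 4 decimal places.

result = (0.0880, 0.2380, -0.7920)

source (fourbar_fk): coupler pose = R=[0.9202 -0.3913 0.0000; 0.3913 0.9202 0.0000; 0.0000 0.0000 1.0000], t=(-0.4021, 0.8052, 0.0000)
after S1 (triangulate): (1.2553, -1.1126, 0.4531)
after S2 (kf_track): (0.0880, 0.2380, -0.7920)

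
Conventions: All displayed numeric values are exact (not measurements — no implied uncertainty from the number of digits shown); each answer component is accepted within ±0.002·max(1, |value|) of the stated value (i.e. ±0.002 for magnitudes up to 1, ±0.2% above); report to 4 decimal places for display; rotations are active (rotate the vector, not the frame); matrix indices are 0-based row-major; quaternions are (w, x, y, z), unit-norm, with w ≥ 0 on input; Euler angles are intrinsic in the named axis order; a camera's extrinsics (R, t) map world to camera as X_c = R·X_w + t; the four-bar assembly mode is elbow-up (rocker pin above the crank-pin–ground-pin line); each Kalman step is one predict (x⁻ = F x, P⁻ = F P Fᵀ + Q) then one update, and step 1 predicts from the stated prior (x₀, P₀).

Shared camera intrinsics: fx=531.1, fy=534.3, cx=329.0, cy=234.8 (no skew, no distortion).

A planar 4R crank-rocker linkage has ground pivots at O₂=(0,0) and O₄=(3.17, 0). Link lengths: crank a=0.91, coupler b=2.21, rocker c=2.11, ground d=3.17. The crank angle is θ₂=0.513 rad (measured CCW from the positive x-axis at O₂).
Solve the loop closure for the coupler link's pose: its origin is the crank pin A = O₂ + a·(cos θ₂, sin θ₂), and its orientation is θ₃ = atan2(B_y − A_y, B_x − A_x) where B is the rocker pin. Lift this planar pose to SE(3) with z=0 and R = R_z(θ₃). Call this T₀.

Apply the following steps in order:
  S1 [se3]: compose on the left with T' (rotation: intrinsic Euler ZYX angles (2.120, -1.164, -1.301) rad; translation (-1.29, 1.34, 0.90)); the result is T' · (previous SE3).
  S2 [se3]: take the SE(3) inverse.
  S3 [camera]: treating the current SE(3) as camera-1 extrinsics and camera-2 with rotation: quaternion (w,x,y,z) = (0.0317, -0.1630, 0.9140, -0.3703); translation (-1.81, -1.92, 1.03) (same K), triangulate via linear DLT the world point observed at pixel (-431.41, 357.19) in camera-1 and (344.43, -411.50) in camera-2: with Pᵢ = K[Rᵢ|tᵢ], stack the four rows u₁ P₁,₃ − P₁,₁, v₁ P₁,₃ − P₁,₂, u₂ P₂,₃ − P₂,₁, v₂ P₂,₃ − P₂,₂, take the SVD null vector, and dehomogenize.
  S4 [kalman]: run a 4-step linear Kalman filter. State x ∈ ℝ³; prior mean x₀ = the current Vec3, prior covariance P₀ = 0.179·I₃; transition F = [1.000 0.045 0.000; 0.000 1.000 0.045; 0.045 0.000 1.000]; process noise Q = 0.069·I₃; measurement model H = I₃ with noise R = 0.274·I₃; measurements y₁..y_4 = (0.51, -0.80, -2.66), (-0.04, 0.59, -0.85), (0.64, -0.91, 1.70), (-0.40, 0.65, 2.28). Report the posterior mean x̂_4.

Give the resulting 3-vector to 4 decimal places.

source (fourbar_fk): coupler pose = R=[0.7269 -0.6867 0.0000; 0.6867 0.7269 0.0000; 0.0000 0.0000 1.0000], t=(0.7929, 0.4466, 0.0000)
after S1 (compose_se3): R=[-0.6236 -0.3593 -0.6943; 0.6682 0.2159 -0.7119; 0.4057 -0.9079 0.1055], t=(-1.7617, 1.8826, 1.4578)
after S2 (invert_se3): R=[-0.6236 0.6682 0.4057; -0.3593 0.2159 -0.9079; -0.6943 -0.7119 0.1055], t=(-2.9481, 0.2840, -0.0366)
after S3 (triangulate): (-1.5090, -1.6387, -0.0284)
after S4 (kf_track): (-0.1118, -0.1170, 0.9286)

result = (-0.1118, -0.1170, 0.9286)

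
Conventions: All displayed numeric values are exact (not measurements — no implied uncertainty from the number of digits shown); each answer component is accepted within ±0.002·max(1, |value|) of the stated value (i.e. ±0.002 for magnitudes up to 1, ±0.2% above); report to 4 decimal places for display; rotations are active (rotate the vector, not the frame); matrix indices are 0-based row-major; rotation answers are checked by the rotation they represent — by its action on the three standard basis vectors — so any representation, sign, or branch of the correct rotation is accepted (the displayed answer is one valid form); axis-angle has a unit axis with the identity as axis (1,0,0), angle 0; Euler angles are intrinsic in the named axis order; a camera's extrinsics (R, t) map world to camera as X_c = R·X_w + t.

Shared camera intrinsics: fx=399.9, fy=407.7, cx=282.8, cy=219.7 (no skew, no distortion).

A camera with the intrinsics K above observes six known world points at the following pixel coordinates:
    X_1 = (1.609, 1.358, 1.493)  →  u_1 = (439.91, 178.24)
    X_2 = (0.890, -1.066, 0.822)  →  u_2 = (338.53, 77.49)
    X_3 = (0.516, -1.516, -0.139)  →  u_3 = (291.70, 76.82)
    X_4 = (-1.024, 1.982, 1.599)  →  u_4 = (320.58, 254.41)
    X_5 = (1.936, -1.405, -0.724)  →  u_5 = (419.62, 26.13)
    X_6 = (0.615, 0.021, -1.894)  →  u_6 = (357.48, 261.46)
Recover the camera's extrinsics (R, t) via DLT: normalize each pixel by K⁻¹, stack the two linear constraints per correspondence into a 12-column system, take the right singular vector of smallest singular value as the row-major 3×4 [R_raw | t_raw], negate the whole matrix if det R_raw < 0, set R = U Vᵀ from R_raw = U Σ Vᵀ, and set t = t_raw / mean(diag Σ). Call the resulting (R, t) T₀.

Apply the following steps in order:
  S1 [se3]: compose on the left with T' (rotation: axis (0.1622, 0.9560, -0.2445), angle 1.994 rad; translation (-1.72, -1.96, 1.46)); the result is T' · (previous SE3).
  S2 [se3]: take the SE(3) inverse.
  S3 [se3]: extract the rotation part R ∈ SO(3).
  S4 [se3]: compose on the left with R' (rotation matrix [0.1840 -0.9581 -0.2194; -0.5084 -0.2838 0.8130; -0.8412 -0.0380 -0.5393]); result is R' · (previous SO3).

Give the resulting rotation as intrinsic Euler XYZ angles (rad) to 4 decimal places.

source (pnp_recover): camera pose = R=[0.8557 0.4992 0.1365; -0.3673 0.7716 -0.5194; -0.3646 0.3943 0.8435], t=(0.4400, -0.3800, 5.6603)
after S1 (compose_se3): R=[-0.7793 0.4759 0.4077; -0.1521 0.4875 -0.8598; -0.6079 -0.7320 -0.3075], t=(2.5649, -4.9992, -0.7265)
after S2 (invert_se3): R=[-0.7793 -0.1521 -0.6079; 0.4759 0.4875 -0.7320; 0.4077 -0.8598 -0.3075], t=(0.7969, 0.6844, -5.5673)
after S3 (rot_of_se3): [-0.7793 -0.1521 -0.6079; 0.4759 0.4875 -0.7320; 0.4077 -0.8598 -0.3075]
after S4 (compose_so3): [-0.6888 -0.3064 0.6570; 0.5926 -0.7600 0.2668; 0.4176 0.5731 0.7051]

rotation (euler_xyz) = (-0.3618, 0.7169, 2.7231)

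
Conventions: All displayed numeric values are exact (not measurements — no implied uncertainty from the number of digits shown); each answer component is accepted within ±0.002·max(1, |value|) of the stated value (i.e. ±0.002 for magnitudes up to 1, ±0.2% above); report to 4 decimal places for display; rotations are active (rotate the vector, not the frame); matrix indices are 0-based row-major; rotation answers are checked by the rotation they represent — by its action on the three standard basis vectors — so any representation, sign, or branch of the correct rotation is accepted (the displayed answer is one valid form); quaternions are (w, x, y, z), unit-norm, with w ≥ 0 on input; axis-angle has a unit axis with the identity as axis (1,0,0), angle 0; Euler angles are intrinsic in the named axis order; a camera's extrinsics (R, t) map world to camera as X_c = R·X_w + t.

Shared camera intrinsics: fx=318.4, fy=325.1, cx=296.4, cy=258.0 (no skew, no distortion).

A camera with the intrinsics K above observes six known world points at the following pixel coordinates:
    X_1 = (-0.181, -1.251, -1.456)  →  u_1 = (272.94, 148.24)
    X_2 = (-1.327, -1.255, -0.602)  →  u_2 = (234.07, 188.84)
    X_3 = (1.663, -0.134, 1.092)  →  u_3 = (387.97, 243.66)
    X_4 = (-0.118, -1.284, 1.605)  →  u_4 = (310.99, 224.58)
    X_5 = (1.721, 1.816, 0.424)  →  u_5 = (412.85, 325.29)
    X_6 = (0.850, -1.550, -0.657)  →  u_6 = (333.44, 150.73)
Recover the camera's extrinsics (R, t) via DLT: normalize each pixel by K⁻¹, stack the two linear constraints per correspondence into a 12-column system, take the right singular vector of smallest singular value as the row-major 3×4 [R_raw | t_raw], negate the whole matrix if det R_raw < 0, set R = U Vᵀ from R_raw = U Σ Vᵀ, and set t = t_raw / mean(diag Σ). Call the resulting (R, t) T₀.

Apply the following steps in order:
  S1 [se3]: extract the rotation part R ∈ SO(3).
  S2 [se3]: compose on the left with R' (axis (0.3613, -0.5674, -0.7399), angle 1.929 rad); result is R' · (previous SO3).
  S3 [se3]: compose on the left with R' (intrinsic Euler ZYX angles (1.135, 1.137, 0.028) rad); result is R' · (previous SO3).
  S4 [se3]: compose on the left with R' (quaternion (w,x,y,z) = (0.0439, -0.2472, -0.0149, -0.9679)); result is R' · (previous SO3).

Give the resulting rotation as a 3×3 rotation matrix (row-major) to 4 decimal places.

source (pnp_recover): camera pose = R=[0.9651 0.0877 0.2466; -0.1756 0.9156 0.3617; -0.1941 -0.3924 0.8991], t=(0.2201, -0.2998, 6.5299)
after S1 (rot_of_se3): [0.9651 0.0877 0.2466; -0.1756 0.9156 0.3617; -0.1941 -0.3924 0.8991]
after S2 (compose_so3): [-0.0680 0.7159 -0.6949; -0.9952 -0.0976 -0.0031; -0.0701 0.6913 0.7191]
after S3 (compose_so3): [0.8505 0.4967 0.1731; -0.5256 0.7896 0.3167; 0.0206 -0.3603 0.9326]
after S4 (compose_so3): [-0.7820 -0.5331 0.3230; 0.4584 -0.8430 -0.2816; 0.4224 -0.0722 0.9035]

rotation (matrix) = ((-0.7820, -0.5331, 0.3230), (0.4584, -0.8430, -0.2816), (0.4224, -0.0722, 0.9035))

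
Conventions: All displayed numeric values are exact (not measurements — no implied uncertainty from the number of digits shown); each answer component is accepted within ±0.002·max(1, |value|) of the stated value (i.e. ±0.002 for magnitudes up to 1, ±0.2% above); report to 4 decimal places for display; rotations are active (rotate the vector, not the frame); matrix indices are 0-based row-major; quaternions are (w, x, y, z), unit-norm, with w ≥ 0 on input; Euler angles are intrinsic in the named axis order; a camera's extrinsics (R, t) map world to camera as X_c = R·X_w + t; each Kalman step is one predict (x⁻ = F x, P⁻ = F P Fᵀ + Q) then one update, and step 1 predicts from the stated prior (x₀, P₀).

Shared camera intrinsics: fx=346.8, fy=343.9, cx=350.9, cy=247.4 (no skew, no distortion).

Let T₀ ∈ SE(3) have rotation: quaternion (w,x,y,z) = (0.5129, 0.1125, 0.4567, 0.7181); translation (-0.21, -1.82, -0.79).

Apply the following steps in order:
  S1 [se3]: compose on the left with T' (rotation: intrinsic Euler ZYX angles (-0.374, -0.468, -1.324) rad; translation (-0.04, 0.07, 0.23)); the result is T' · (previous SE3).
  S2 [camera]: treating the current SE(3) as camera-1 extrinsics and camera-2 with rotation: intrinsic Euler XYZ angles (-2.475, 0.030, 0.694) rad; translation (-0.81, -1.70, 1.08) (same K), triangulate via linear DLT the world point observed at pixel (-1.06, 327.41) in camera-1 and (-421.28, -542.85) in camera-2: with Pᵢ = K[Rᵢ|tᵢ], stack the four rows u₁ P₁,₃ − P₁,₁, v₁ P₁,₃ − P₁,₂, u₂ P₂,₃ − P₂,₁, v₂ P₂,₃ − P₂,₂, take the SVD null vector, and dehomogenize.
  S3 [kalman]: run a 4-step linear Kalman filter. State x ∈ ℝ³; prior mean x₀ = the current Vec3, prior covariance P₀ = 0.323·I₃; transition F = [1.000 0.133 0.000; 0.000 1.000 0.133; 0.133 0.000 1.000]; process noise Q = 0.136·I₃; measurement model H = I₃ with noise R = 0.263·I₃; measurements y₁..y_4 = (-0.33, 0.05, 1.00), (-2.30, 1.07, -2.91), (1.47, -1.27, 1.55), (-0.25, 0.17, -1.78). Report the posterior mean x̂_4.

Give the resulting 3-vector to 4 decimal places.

result = (-0.1118, -0.0809, -0.8855)

after S1 (compose_se3): R=[-0.0332 -0.3606 0.9321; -0.0864 0.9302 0.3568; -0.9957 -0.0687 -0.0620], t=(-1.3168, -0.7295, 1.5381)
after S2 (triangulate): (-0.8219, 1.4844, -0.5328)
after S3 (kf_track): (-0.1118, -0.0809, -0.8855)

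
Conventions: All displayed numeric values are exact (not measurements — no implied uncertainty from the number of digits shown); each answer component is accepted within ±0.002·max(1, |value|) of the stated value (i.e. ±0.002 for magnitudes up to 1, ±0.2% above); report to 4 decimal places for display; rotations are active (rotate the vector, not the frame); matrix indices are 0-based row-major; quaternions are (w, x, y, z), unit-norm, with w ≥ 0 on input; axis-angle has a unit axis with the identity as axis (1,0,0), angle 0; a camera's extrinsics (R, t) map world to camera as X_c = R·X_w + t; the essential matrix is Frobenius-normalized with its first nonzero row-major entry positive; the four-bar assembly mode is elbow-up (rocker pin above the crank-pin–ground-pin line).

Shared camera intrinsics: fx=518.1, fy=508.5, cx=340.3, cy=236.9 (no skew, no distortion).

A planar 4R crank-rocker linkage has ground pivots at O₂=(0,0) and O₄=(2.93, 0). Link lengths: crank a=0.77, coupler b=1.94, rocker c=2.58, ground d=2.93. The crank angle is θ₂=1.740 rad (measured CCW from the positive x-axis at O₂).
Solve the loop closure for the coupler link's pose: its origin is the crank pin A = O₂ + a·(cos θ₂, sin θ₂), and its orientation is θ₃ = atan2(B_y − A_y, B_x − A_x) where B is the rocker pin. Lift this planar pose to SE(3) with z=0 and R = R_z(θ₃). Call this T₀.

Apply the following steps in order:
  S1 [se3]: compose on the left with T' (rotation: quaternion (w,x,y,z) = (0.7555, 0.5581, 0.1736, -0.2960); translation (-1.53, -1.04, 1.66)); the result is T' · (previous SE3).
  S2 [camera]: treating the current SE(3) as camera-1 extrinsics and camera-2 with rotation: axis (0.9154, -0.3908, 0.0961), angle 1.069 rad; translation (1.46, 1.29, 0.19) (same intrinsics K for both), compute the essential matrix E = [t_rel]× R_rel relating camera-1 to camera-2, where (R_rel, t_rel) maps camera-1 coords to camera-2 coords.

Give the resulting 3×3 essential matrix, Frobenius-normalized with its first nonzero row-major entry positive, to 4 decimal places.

matrix = [0.0695 0.2290 0.3080; -0.4819 0.0956 -0.4425; -0.2672 0.5323 0.2367]

source (fourbar_fk): coupler pose = R=[0.7558 -0.6547 0.0000; 0.6547 0.7558 0.0000; 0.0000 0.0000 1.0000], t=(-0.1297, 0.7590, 0.0000)
after S1 (compose_se3): R=[0.9976 -0.0160 -0.0681; -0.0594 0.3185 -0.9461; 0.0369 0.9478 0.3168], t=(-1.1426, -0.8539, 2.2989)
after S2 (essential): [0.0695 0.2290 0.3080; -0.4819 0.0956 -0.4425; -0.2672 0.5323 0.2367]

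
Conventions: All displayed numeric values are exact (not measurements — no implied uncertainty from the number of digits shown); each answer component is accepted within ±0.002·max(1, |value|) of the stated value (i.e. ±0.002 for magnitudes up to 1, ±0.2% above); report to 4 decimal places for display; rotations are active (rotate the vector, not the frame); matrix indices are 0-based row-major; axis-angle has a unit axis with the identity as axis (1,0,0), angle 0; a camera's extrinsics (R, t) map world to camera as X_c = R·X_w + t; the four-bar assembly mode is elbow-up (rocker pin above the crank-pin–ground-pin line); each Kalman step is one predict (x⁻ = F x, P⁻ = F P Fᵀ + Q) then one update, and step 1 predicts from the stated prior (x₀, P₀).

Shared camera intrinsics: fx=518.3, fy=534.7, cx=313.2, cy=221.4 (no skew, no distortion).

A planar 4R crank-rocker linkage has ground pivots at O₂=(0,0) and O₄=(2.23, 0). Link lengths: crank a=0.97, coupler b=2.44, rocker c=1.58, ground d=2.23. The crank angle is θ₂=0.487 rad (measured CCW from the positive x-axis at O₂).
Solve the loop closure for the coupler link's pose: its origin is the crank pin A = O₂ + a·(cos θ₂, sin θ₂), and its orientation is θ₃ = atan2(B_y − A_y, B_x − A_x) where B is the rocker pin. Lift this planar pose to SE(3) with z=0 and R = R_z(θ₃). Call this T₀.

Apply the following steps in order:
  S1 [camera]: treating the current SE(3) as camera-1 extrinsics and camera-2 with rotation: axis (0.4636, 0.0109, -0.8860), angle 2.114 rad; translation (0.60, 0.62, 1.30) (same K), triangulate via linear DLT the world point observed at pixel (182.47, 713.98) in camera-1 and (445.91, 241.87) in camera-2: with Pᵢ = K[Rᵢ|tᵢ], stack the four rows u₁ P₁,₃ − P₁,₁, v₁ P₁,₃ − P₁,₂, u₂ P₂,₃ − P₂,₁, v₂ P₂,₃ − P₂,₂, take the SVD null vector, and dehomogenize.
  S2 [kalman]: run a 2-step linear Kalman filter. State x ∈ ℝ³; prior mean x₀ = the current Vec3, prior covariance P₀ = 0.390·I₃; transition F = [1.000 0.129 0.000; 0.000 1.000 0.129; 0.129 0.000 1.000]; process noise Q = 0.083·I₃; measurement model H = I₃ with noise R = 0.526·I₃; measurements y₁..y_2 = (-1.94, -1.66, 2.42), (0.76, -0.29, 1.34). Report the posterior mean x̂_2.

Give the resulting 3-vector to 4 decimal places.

source (fourbar_fk): coupler pose = R=[0.9405 -0.3398 0.0000; 0.3398 0.9405 0.0000; 0.0000 0.0000 1.0000], t=(0.8572, 0.4539, 0.0000)
after S1 (triangulate): (-0.8587, 1.1425, 1.3424)
after S2 (kf_track): (-0.5483, 0.0223, 1.5021)

result = (-0.5483, 0.0223, 1.5021)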